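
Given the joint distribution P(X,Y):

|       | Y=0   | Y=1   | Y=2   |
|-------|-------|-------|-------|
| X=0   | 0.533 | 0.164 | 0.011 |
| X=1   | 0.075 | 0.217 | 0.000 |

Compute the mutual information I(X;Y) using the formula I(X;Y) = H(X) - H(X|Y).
0.1680 bits

I(X;Y) = H(X) - H(X|Y)

Marginal of X (row sums):
  P(X=0) = 0.533 + 0.164 + 0.011 = 0.708
  P(X=1) = 0.075 + 0.217 + 0.000 = 0.292
H(X) = -[0.708·log₂(0.708) + 0.292·log₂(0.292)]
  = 0.352711 + 0.518580 = 0.87129 bits

Marginal of Y (column sums):
  P(Y=0) = 0.533 + 0.075 = 0.608
  P(Y=1) = 0.164 + 0.217 = 0.381
  P(Y=2) = 0.011 + 0.000 = 0.011
H(X|Y) = Σ_y P(y)·H(X|Y=y):
  Y=0: P(Y=0) = 0.608, P(X|Y=0) = (533/608, 75/608) → H(X|Y=0) = 0.538929
  Y=1: P(Y=1) = 0.381, P(X|Y=1) = (164/381, 217/381) → H(X|Y=1) = 0.985996
  Y=2: P(Y=2) = 0.011, P(X|Y=2) = (1, 0) → H(X|Y=2) = 0.000000
H(X|Y) = 0.608·0.538929 + 0.381·0.985996 + 0.011·0.000000 = 0.70333 bits

I(X;Y) = H(X) - H(X|Y) = 0.87129 - 0.70333 = 0.1680 bits

Cross-check via I(X;Y) = H(X) + H(Y) - H(X,Y): computing H(Y) from the column sums and H(X,Y) from the 6 cells in the same way gives H(Y) = 1.03843 bits and H(X,Y) = 1.74176 bits, so
I(X;Y) = 0.87129 + 1.03843 - 1.74176 = 0.1680 bits ✓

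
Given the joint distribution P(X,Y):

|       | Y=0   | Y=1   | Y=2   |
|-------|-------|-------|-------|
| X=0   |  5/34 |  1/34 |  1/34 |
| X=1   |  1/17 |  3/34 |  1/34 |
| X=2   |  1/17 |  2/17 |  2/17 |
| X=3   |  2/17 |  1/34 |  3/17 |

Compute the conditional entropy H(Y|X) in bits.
1.3694 bits

H(Y|X) = H(X,Y) - H(X)

H(X,Y) = -Σ_{x,y} P(x,y) log₂ P(x,y). Per-cell terms -P(x,y)·log₂P(x,y):
  X=0: 0.40670, 0.14963, 0.14963
  X=1: 0.24044, 0.30904, 0.14963
  X=2: 0.24044, 0.36323, 0.36323
  X=3: 0.36323, 0.14963, 0.44162
Sum of the 12 terms: H(X,Y) = 3.32645 bits

Marginal of X (row sums):
  P(X=0) = 5/34 + 1/34 + 1/34 = 7/34
  P(X=1) = 1/17 + 3/34 + 1/34 = 3/17
  P(X=2) = 1/17 + 2/17 + 2/17 = 5/17
  P(X=3) = 2/17 + 1/34 + 3/17 = 11/34
H(X) = -[(7/34)·log₂(7/34) + (3/17)·log₂(3/17) + (5/17)·log₂(5/17) + (11/34)·log₂(11/34)]
  = 0.46943 + 0.44162 + 0.51927 + 0.52672 = 1.95704 bits

H(Y|X) = H(X,Y) - H(X) = 3.32645 - 1.95704 = 1.3694 bits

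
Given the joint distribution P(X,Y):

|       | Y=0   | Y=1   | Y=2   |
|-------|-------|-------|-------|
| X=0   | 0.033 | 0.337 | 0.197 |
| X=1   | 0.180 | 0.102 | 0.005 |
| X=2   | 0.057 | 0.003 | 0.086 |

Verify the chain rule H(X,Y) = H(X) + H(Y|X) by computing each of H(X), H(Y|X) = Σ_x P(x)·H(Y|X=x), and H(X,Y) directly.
H(X) = 1.3863 bits, H(Y|X) = 1.1512 bits, H(X,Y) = 2.5375 bits

Marginal of X (row sums):
  P(X=0) = 0.033 + 0.337 + 0.197 = 0.567
  P(X=1) = 0.180 + 0.102 + 0.005 = 0.287
  P(X=2) = 0.057 + 0.003 + 0.086 = 0.146
H(X) = -[0.567·log₂(0.567) + 0.287·log₂(0.287) + 0.146·log₂(0.146)]
  = 0.46413 + 0.51685 + 0.40529 = 1.3863 bits

H(Y|X) = Σ_x P(x)·H(Y|X=x):
  X=0: P(X=0) = 0.567, P(Y|X=0) = (11/189, 337/567, 197/567) → H(Y|X=0) = 1.21482
  X=1: P(X=1) = 0.287, P(Y|X=1) = (180/287, 102/287, 5/287) → H(Y|X=1) = 1.05435
  X=2: P(X=2) = 0.146, P(Y|X=2) = (57/146, 3/146, 43/73) → H(Y|X=2) = 1.09470
H(Y|X) = 0.567·1.21482 + 0.287·1.05435 + 0.146·1.09470 = 1.1512 bits

H(X,Y) = -Σ_{x,y} P(x,y) log₂ P(x,y). Per-cell terms -P(x,y)·log₂P(x,y):
  X=0: 0.16241, 0.52881, 0.46172
  X=1: 0.44531, 0.33592, 0.03822
  X=2: 0.23557, 0.02514, 0.30440
Sum of the 9 terms: H(X,Y) = 2.5375 bits

Chain rule check:
  H(X) + H(Y|X) = 1.3863 + 1.1512 = 2.5375 bits
  H(X,Y) = 2.5375 bits
✓ Chain rule verified.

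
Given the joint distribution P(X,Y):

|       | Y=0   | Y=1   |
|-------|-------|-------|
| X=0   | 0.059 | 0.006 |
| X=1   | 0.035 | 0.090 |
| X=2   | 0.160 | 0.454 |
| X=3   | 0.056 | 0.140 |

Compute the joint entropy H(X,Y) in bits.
2.3373 bits

H(X,Y) = -Σ_{x,y} P(x,y) log₂ P(x,y). Per-cell terms -P(x,y)·log₂P(x,y):
  X=0: 0.24091, 0.04428
  X=1: 0.16928, 0.31265
  X=2: 0.42302, 0.51721
  X=3: 0.23287, 0.39711
Sum of the 8 terms: H(X,Y) = 2.3373 bits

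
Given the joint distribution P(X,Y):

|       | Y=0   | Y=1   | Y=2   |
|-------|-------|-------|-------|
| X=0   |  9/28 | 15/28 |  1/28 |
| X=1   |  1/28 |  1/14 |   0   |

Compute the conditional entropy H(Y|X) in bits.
1.1328 bits

H(Y|X) = H(X,Y) - H(X)

H(X,Y) = -Σ_{x,y} P(x,y) log₂ P(x,y). Per-cell terms -P(x,y)·log₂P(x,y):
  X=0: 0.52632, 0.48239, 0.17169
  X=1: 0.17169, 0.27195, 0.00000
  (cells with P = 0 contribute 0)
Sum of the 6 terms: H(X,Y) = 1.6240 bits

Marginal of X (row sums):
  P(X=0) = 9/28 + 15/28 + 1/28 = 25/28
  P(X=1) = 1/28 + 1/14 + 0 = 3/28
H(X) = -[(25/28)·log₂(25/28) + (3/28)·log₂(3/28)]
  = 0.14598 + 0.34526 = 0.4912 bits

H(Y|X) = H(X,Y) - H(X) = 1.6240 - 0.4912 = 1.1328 bits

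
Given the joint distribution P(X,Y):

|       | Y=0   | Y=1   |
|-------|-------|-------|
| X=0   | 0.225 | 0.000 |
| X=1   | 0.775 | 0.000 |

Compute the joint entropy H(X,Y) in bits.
0.7692 bits

H(X,Y) = -Σ_{x,y} P(x,y) log₂ P(x,y). Per-cell terms -P(x,y)·log₂P(x,y):
  X=0: 0.4842, 0.0000
  X=1: 0.2850, 0.0000
  (cells with P = 0 contribute 0)
Sum of the 4 terms: H(X,Y) = 0.7692 bits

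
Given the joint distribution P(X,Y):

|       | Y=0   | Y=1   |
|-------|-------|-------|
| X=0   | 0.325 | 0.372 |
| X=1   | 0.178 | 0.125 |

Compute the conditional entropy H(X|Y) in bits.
0.8759 bits

H(X|Y) = H(X,Y) - H(Y)

H(X,Y) = -Σ_{x,y} P(x,y) log₂ P(x,y). Per-cell terms -P(x,y)·log₂P(x,y):
  X=0: 0.5270, 0.5307
  X=1: 0.4432, 0.3750
Sum of the 4 terms: H(X,Y) = 1.8759 bits

Marginal of Y (column sums):
  P(Y=0) = 0.325 + 0.178 = 0.503
  P(Y=1) = 0.372 + 0.125 = 0.497
H(Y) = -[0.503·log₂(0.503) + 0.497·log₂(0.497)]
  = 0.4987 + 0.5013 = 1.0000 bits

H(X|Y) = H(X,Y) - H(Y) = 1.8759 - 1.0000 = 0.8759 bits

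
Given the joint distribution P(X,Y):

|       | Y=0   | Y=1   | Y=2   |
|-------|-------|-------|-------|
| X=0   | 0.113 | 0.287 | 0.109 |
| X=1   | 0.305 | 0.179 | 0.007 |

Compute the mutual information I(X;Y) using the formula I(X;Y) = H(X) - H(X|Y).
0.1619 bits

I(X;Y) = H(X) - H(X|Y)

Marginal of X (row sums):
  P(X=0) = 0.113 + 0.287 + 0.109 = 0.509
  P(X=1) = 0.305 + 0.179 + 0.007 = 0.491
H(X) = -[0.509·log₂(0.509) + 0.491·log₂(0.491)]
  = 0.49590 + 0.50387 = 0.99977 bits

Marginal of Y (column sums):
  P(Y=0) = 0.113 + 0.305 = 0.418
  P(Y=1) = 0.287 + 0.179 = 0.466
  P(Y=2) = 0.109 + 0.007 = 0.116
H(X|Y) = Σ_y P(y)·H(X|Y=y):
  Y=0: P(Y=0) = 0.418, P(X|Y=0) = (113/418, 305/418) → H(X|Y=0) = 0.84194
  Y=1: P(Y=1) = 0.466, P(X|Y=1) = (287/466, 179/466) → H(X|Y=1) = 0.96090
  Y=2: P(Y=2) = 0.116, P(X|Y=2) = (109/116, 7/116) → H(X|Y=2) = 0.32881
H(X|Y) = 0.418·0.84194 + 0.466·0.96090 + 0.116·0.32881 = 0.83785 bits

I(X;Y) = H(X) - H(X|Y) = 0.99977 - 0.83785 = 0.1619 bits

Cross-check via I(X;Y) = H(X) + H(Y) - H(X,Y): computing H(Y) from the column sums and H(X,Y) from the 6 cells in the same way gives H(Y) = 1.39987 bits and H(X,Y) = 2.23773 bits, so
I(X;Y) = 0.99977 + 1.39987 - 2.23773 = 0.1619 bits ✓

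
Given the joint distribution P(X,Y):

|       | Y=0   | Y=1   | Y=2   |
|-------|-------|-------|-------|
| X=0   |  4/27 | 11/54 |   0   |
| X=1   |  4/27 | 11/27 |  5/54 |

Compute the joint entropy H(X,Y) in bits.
2.1295 bits

H(X,Y) = -Σ_{x,y} P(x,y) log₂ P(x,y). Per-cell terms -P(x,y)·log₂P(x,y):
  X=0: 0.4081, 0.4676, 0.0000
  X=1: 0.4081, 0.5278, 0.3179
  (cells with P = 0 contribute 0)
Sum of the 6 terms: H(X,Y) = 2.1295 bits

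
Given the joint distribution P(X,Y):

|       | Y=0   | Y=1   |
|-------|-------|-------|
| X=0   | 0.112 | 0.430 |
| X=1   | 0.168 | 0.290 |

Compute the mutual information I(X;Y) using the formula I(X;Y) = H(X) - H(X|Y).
0.0228 bits

I(X;Y) = H(X) - H(X|Y)

Marginal of X (row sums):
  P(X=0) = 0.112 + 0.430 = 0.542
  P(X=1) = 0.168 + 0.290 = 0.458
H(X) = -[0.542·log₂(0.542) + 0.458·log₂(0.458)]
  = 0.47893 + 0.51597 = 0.9949 bits

Marginal of Y (column sums):
  P(Y=0) = 0.112 + 0.168 = 0.280
  P(Y=1) = 0.430 + 0.290 = 0.720
H(X|Y) = Σ_y P(y)·H(X|Y=y):
  Y=0: P(Y=0) = 0.280, P(X|Y=0) = (2/5, 3/5) → H(X|Y=0) = 0.97095
  Y=1: P(Y=1) = 0.720, P(X|Y=1) = (43/72, 29/72) → H(X|Y=1) = 0.97255
H(X|Y) = 0.280·0.97095 + 0.720·0.97255 = 0.9721 bits

I(X;Y) = H(X) - H(X|Y) = 0.9949 - 0.9721 = 0.0228 bits

Cross-check via I(X;Y) = H(X) + H(Y) - H(X,Y): computing H(Y) from the column sums and H(X,Y) from the 4 cells in the same way gives H(Y) = 0.8555 bits and H(X,Y) = 1.8276 bits, so
I(X;Y) = 0.9949 + 0.8555 - 1.8276 = 0.0228 bits ✓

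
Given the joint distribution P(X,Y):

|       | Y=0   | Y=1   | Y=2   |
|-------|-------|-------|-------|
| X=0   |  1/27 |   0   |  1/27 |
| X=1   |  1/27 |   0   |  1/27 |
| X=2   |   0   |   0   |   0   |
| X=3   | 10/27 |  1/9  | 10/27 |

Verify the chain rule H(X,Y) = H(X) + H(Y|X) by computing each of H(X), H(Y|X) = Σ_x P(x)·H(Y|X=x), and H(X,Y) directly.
H(X) = 0.7533 bits, H(Y|X) = 1.3648 bits, H(X,Y) = 2.1181 bits

Marginal of X (row sums):
  P(X=0) = 1/27 + 0 + 1/27 = 2/27
  P(X=1) = 1/27 + 0 + 1/27 = 2/27
  P(X=2) = 0 + 0 + 0 = 0
  P(X=3) = 10/27 + 1/9 + 10/27 = 23/27
H(X) = -[(2/27)·log₂(2/27) + (2/27)·log₂(2/27) + (23/27)·log₂(23/27)]   (outcomes with P = 0 contribute 0)
  = 0.27814 + 0.27814 + 0.19706 = 0.7533 bits

H(Y|X) = Σ_x P(x)·H(Y|X=x):
  X=0: P(X=0) = 2/27, P(Y|X=0) = (1/2, 0, 1/2) → H(Y|X=0) = 1.00000
  X=1: P(X=1) = 2/27, P(Y|X=1) = (1/2, 0, 1/2) → H(Y|X=1) = 1.00000
  X=2: P(X=2) = 0 → contributes 0
  X=3: P(X=3) = 23/27, P(Y|X=3) = (10/23, 3/23, 10/23) → H(Y|X=3) = 1.42819
H(Y|X) = (2/27)·1.00000 + (2/27)·1.00000 + (23/27)·1.42819 = 1.3648 bits

H(X,Y) = -Σ_{x,y} P(x,y) log₂ P(x,y). Per-cell terms -P(x,y)·log₂P(x,y):
  X=0: 0.17611, 0.00000, 0.17611
  X=1: 0.17611, 0.00000, 0.17611
  X=2: 0.00000, 0.00000, 0.00000
  X=3: 0.53073, 0.35221, 0.53073
  (cells with P = 0 contribute 0)
Sum of the 12 terms: H(X,Y) = 2.1181 bits

Chain rule check:
  H(X) + H(Y|X) = 0.7533 + 1.3648 = 2.1181 bits
  H(X,Y) = 2.1181 bits
✓ Chain rule verified.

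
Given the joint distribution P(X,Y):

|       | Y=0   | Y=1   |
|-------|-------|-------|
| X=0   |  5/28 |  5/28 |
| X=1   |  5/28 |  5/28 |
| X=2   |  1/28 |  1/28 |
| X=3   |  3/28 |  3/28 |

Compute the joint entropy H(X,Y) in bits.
2.8092 bits

H(X,Y) = -Σ_{x,y} P(x,y) log₂ P(x,y). Per-cell terms -P(x,y)·log₂P(x,y):
  X=0: 0.4438, 0.4438
  X=1: 0.4438, 0.4438
  X=2: 0.1717, 0.1717
  X=3: 0.3453, 0.3453
Sum of the 8 terms: H(X,Y) = 2.8092 bits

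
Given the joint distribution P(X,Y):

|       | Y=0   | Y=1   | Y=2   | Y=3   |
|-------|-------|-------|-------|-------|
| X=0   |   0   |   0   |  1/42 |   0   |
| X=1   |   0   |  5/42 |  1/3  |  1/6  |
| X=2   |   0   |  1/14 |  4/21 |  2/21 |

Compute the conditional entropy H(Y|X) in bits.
1.4166 bits

H(Y|X) = H(X,Y) - H(X)

H(X,Y) = -Σ_{x,y} P(x,y) log₂ P(x,y). Per-cell terms -P(x,y)·log₂P(x,y):
  X=0: 0.0000, 0.0000, 0.1284, 0.0000
  X=1: 0.0000, 0.3655, 0.5283, 0.4308
  X=2: 0.0000, 0.2720, 0.4557, 0.3231
  (cells with P = 0 contribute 0)
Sum of the 12 terms: H(X,Y) = 2.5038 bits

Marginal of X (row sums):
  P(X=0) = 0 + 0 + 1/42 + 0 = 1/42
  P(X=1) = 0 + 5/42 + 1/3 + 1/6 = 13/21
  P(X=2) = 0 + 1/14 + 4/21 + 2/21 = 5/14
H(X) = -[(1/42)·log₂(1/42) + (13/21)·log₂(13/21) + (5/14)·log₂(5/14)]
  = 0.1284 + 0.4283 + 0.5305 = 1.0872 bits

H(Y|X) = H(X,Y) - H(X) = 2.5038 - 1.0872 = 1.4166 bits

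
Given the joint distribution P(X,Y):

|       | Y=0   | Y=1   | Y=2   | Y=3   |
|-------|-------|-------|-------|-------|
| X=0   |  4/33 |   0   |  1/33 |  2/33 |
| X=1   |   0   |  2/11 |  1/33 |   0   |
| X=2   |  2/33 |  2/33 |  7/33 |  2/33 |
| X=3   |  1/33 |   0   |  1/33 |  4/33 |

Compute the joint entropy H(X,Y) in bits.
3.2516 bits

H(X,Y) = -Σ_{x,y} P(x,y) log₂ P(x,y). Per-cell terms -P(x,y)·log₂P(x,y):
  X=0: 0.36902, 0.00000, 0.15286, 0.24511
  X=1: 0.00000, 0.44717, 0.15286, 0.00000
  X=2: 0.24511, 0.24511, 0.47452, 0.24511
  X=3: 0.15286, 0.00000, 0.15286, 0.36902
  (cells with P = 0 contribute 0)
Sum of the 16 terms: H(X,Y) = 3.2516 bits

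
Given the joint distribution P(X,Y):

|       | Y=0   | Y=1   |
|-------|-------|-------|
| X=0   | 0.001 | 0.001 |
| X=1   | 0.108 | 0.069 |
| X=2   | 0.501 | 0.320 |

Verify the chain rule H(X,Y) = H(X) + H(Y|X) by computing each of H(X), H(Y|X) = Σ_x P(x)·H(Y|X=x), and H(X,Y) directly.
H(X) = 0.6937 bits, H(Y|X) = 0.9647 bits, H(X,Y) = 1.6584 bits

Marginal of X (row sums):
  P(X=0) = 0.001 + 0.001 = 0.002
  P(X=1) = 0.108 + 0.069 = 0.177
  P(X=2) = 0.501 + 0.320 = 0.821
H(X) = -[0.002·log₂(0.002) + 0.177·log₂(0.177) + 0.821·log₂(0.821)]
  = 0.0179316 + 0.4421776 + 0.2336122 = 0.6937 bits

H(Y|X) = Σ_x P(x)·H(Y|X=x):
  X=0: P(X=0) = 0.002, P(Y|X=0) = (1/2, 1/2) → H(Y|X=0) = 1.0000000
  X=1: P(X=1) = 0.177, P(Y|X=1) = (36/59, 23/59) → H(Y|X=1) = 0.9646901
  X=2: P(X=2) = 0.821, P(Y|X=2) = (501/821, 320/821) → H(Y|X=2) = 0.9646500
H(Y|X) = 0.002·1.0000000 + 0.177·0.9646901 + 0.821·0.9646500 = 0.9647 bits

H(X,Y) = -Σ_{x,y} P(x,y) log₂ P(x,y). Per-cell terms -P(x,y)·log₂P(x,y):
  X=0: 0.0099658, 0.0099658
  X=1: 0.3467769, 0.2661509
  X=2: 0.4995559, 0.5260340
Sum of the 6 terms: H(X,Y) = 1.6584 bits

Chain rule check:
  H(X) + H(Y|X) = 0.6937 + 0.9647 = 1.6584 bits
  H(X,Y) = 1.6584 bits
✓ Chain rule verified.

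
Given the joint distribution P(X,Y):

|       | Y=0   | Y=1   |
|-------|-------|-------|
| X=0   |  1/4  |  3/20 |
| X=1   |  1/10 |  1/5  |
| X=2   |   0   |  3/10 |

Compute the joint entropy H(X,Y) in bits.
2.2282 bits

H(X,Y) = -Σ_{x,y} P(x,y) log₂ P(x,y). Per-cell terms -P(x,y)·log₂P(x,y):
  X=0: 0.5000, 0.4105
  X=1: 0.3322, 0.4644
  X=2: 0.0000, 0.5211
  (cells with P = 0 contribute 0)
Sum of the 6 terms: H(X,Y) = 2.2282 bits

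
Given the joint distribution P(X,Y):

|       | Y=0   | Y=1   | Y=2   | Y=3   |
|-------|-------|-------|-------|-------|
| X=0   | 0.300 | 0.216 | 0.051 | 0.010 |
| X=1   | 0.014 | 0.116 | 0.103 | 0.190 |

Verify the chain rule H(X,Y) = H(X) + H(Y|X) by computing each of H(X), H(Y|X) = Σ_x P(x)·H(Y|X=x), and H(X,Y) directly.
H(X) = 0.9828 bits, H(Y|X) = 1.5409 bits, H(X,Y) = 2.5238 bits

Marginal of X (row sums):
  P(X=0) = 0.300 + 0.216 + 0.051 + 0.010 = 0.577
  P(X=1) = 0.014 + 0.116 + 0.103 + 0.190 = 0.423
H(X) = -[0.577·log₂(0.577) + 0.423·log₂(0.423)]
  = 0.45777 + 0.52506 = 0.9828 bits

H(Y|X) = Σ_x P(x)·H(Y|X=x):
  X=0: P(X=0) = 0.577, P(Y|X=0) = (300/577, 216/577, 51/577, 10/577) → H(Y|X=0) = 1.43202
  X=1: P(X=1) = 0.423, P(Y|X=1) = (14/423, 116/423, 103/423, 190/423) → H(Y|X=1) = 1.68950
H(Y|X) = 0.577·1.43202 + 0.423·1.68950 = 1.5409 bits

H(X,Y) = -Σ_{x,y} P(x,y) log₂ P(x,y). Per-cell terms -P(x,y)·log₂P(x,y):
  X=0: 0.52109, 0.47755, 0.21896, 0.06644
  X=1: 0.08622, 0.36051, 0.33777, 0.45523
Sum of the 8 terms: H(X,Y) = 2.5238 bits

Chain rule check:
  H(X) + H(Y|X) = 0.9828 + 1.5409 = 2.5237 bits
  H(X,Y) = 2.5238 bits
✓ Chain rule verified (Δ = 0.0001 is 4-dp rounding noise: each of the three values was rounded independently).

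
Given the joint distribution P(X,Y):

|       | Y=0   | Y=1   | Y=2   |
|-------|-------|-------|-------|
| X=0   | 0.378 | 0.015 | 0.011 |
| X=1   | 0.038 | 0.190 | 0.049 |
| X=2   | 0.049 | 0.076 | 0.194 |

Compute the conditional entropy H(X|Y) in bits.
0.9650 bits

H(X|Y) = H(X,Y) - H(Y)

H(X,Y) = -Σ_{x,y} P(x,y) log₂ P(x,y). Per-cell terms -P(x,y)·log₂P(x,y):
  X=0: 0.530539, 0.090883, 0.071570
  X=1: 0.179279, 0.455226, 0.213203
  X=2: 0.213203, 0.282557, 0.458979
Sum of the 9 terms: H(X,Y) = 2.49544 bits

Marginal of Y (column sums):
  P(Y=0) = 0.378 + 0.038 + 0.049 = 0.465
  P(Y=1) = 0.015 + 0.190 + 0.076 = 0.281
  P(Y=2) = 0.011 + 0.049 + 0.194 = 0.254
H(Y) = -[0.465·log₂(0.465) + 0.281·log₂(0.281) + 0.254·log₂(0.254)]
  = 0.513684 + 0.514612 + 0.502183 = 1.53048 bits

H(X|Y) = H(X,Y) - H(Y) = 2.49544 - 1.53048 = 0.9650 bits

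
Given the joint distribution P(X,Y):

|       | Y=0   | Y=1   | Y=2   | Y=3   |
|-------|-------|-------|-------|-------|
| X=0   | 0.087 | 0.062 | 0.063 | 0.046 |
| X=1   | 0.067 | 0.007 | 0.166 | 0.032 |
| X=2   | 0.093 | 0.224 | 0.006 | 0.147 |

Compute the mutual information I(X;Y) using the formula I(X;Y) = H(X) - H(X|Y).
0.3553 bits

I(X;Y) = H(X) - H(X|Y)

Marginal of X (row sums):
  P(X=0) = 0.087 + 0.062 + 0.063 + 0.046 = 0.258
  P(X=1) = 0.067 + 0.007 + 0.166 + 0.032 = 0.272
  P(X=2) = 0.093 + 0.224 + 0.006 + 0.147 = 0.470
H(X) = -[0.258·log₂(0.258) + 0.272·log₂(0.272) + 0.470·log₂(0.470)]
  = 0.504276 + 0.510903 + 0.511956 = 1.527135 bits

Marginal of Y (column sums):
  P(Y=0) = 0.087 + 0.067 + 0.093 = 0.247
  P(Y=1) = 0.062 + 0.007 + 0.224 = 0.293
  P(Y=2) = 0.063 + 0.166 + 0.006 = 0.235
  P(Y=3) = 0.046 + 0.032 + 0.147 = 0.225
H(X|Y) = Σ_y P(y)·H(X|Y=y):
  Y=0: P(Y=0) = 0.247, P(X|Y=0) = (87/247, 67/247, 93/247) → H(X|Y=0) = 1.571421
  Y=1: P(Y=1) = 0.293, P(X|Y=1) = (62/293, 7/293, 224/293) → H(X|Y=1) = 0.898992
  Y=2: P(Y=2) = 0.235, P(X|Y=2) = (63/235, 166/235, 6/235) → H(X|Y=2) = 0.998496
  Y=3: P(Y=3) = 0.225, P(X|Y=3) = (46/225, 32/225, 49/75) → H(X|Y=3) = 1.269623
H(X|Y) = 0.247·1.571421 + 0.293·0.898992 + 0.235·0.998496 + 0.225·1.269623 = 1.171857 bits

I(X;Y) = H(X) - H(X|Y) = 1.527135 - 1.171857 = 0.3553 bits

Cross-check via I(X;Y) = H(X) + H(Y) - H(X,Y): computing H(Y) from the column sums and H(X,Y) from the 12 cells in the same way gives H(Y) = 1.992392 bits and H(X,Y) = 3.164249 bits, so
I(X;Y) = 1.527135 + 1.992392 - 3.164249 = 0.3553 bits ✓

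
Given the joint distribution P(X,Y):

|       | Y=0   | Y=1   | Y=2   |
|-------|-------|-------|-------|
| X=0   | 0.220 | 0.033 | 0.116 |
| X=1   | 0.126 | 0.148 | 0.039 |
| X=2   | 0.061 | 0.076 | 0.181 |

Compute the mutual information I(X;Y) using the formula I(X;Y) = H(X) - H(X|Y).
0.1956 bits

I(X;Y) = H(X) - H(X|Y)

Marginal of X (row sums):
  P(X=0) = 0.220 + 0.033 + 0.116 = 0.369
  P(X=1) = 0.126 + 0.148 + 0.039 = 0.313
  P(X=2) = 0.061 + 0.076 + 0.181 = 0.318
H(X) = -[0.369·log₂(0.369) + 0.313·log₂(0.313) + 0.318·log₂(0.318)]
  = 0.53074 + 0.52451 + 0.52562 = 1.58087 bits

Marginal of Y (column sums):
  P(Y=0) = 0.220 + 0.126 + 0.061 = 0.407
  P(Y=1) = 0.033 + 0.148 + 0.076 = 0.257
  P(Y=2) = 0.116 + 0.039 + 0.181 = 0.336
H(X|Y) = Σ_y P(y)·H(X|Y=y):
  Y=0: P(Y=0) = 0.407, P(X|Y=0) = (20/37, 126/407, 61/407) → H(X|Y=0) = 1.41382
  Y=1: P(Y=1) = 0.257, P(X|Y=1) = (33/257, 148/257, 76/257) → H(X|Y=1) = 1.35852
  Y=2: P(Y=2) = 0.336, P(X|Y=2) = (29/84, 13/112, 181/336) → H(X|Y=2) = 1.37110
H(X|Y) = 0.407·1.41382 + 0.257·1.35852 + 0.336·1.37110 = 1.38525 bits

I(X;Y) = H(X) - H(X|Y) = 1.58087 - 1.38525 = 0.1956 bits

Cross-check via I(X;Y) = H(X) + H(Y) - H(X,Y): computing H(Y) from the column sums and H(X,Y) from the 9 cells in the same way gives H(Y) = 1.56028 bits and H(X,Y) = 2.94554 bits, so
I(X;Y) = 1.58087 + 1.56028 - 2.94554 = 0.1956 bits ✓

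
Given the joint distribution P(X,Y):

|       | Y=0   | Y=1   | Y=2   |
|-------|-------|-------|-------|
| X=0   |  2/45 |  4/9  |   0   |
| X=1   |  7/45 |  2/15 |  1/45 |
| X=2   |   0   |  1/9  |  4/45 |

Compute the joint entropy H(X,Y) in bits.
2.3094 bits

H(X,Y) = -Σ_{x,y} P(x,y) log₂ P(x,y). Per-cell terms -P(x,y)·log₂P(x,y):
  X=0: 0.1996, 0.5200, 0.0000
  X=1: 0.4176, 0.3876, 0.1220
  X=2: 0.0000, 0.3522, 0.3104
  (cells with P = 0 contribute 0)
Sum of the 9 terms: H(X,Y) = 2.3094 bits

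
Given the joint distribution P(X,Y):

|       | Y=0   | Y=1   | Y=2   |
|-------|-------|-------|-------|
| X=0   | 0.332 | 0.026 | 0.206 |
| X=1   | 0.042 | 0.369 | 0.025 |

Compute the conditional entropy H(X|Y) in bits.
0.4421 bits

H(X|Y) = H(X,Y) - H(Y)

H(X,Y) = -Σ_{x,y} P(x,y) log₂ P(x,y). Per-cell terms -P(x,y)·log₂P(x,y):
  X=0: 0.52813, 0.13690, 0.46953
  X=1: 0.19209, 0.53074, 0.13305
Sum of the 6 terms: H(X,Y) = 1.9904 bits

Marginal of Y (column sums):
  P(Y=0) = 0.332 + 0.042 = 0.374
  P(Y=1) = 0.026 + 0.369 = 0.395
  P(Y=2) = 0.206 + 0.025 = 0.231
H(Y) = -[0.374·log₂(0.374) + 0.395·log₂(0.395) + 0.231·log₂(0.231)]
  = 0.53066 + 0.52933 + 0.48834 = 1.5483 bits

H(X|Y) = H(X,Y) - H(Y) = 1.9904 - 1.5483 = 0.4421 bits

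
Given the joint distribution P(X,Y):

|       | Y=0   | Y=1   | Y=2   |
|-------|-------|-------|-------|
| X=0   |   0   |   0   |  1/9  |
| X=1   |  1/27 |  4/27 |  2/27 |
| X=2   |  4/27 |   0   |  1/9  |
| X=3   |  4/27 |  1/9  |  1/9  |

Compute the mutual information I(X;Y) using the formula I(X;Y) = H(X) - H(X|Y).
0.3663 bits

I(X;Y) = H(X) - H(X|Y)

Marginal of X (row sums):
  P(X=0) = 0 + 0 + 1/9 = 1/9
  P(X=1) = 1/27 + 4/27 + 2/27 = 7/27
  P(X=2) = 4/27 + 0 + 1/9 = 7/27
  P(X=3) = 4/27 + 1/9 + 1/9 = 10/27
H(X) = -[(1/9)·log₂(1/9) + (7/27)·log₂(7/27) + (7/27)·log₂(7/27) + (10/27)·log₂(10/27)]
  = 0.35221 + 0.50492 + 0.50492 + 0.53073 = 1.8928 bits

Marginal of Y (column sums):
  P(Y=0) = 0 + 1/27 + 4/27 + 4/27 = 1/3
  P(Y=1) = 0 + 4/27 + 0 + 1/9 = 7/27
  P(Y=2) = 1/9 + 2/27 + 1/9 + 1/9 = 11/27
H(X|Y) = Σ_y P(y)·H(X|Y=y):
  Y=0: P(Y=0) = 1/3, P(X|Y=0) = (0, 1/9, 4/9, 4/9) → H(X|Y=0) = 1.39215
  Y=1: P(Y=1) = 7/27, P(X|Y=1) = (0, 4/7, 0, 3/7) → H(X|Y=1) = 0.98523
  Y=2: P(Y=2) = 11/27, P(X|Y=2) = (3/11, 2/11, 3/11, 3/11) → H(X|Y=2) = 1.98083
H(X|Y) = (1/3)·1.39215 + (7/27)·0.98523 + (11/27)·1.98083 = 1.5265 bits

I(X;Y) = H(X) - H(X|Y) = 1.8928 - 1.5265 = 0.3663 bits

Cross-check via I(X;Y) = H(X) + H(Y) - H(X,Y): computing H(Y) from the column sums and H(X,Y) from the 12 cells in the same way gives H(Y) = 1.5610 bits and H(X,Y) = 3.0875 bits, so
I(X;Y) = 1.8928 + 1.5610 - 3.0875 = 0.3663 bits ✓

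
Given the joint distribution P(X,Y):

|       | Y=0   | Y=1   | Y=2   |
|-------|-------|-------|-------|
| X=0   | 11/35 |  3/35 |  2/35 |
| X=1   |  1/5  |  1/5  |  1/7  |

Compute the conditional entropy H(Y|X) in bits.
1.3997 bits

H(Y|X) = H(X,Y) - H(X)

H(X,Y) = -Σ_{x,y} P(x,y) log₂ P(x,y). Per-cell terms -P(x,y)·log₂P(x,y):
  X=0: 0.52481, 0.30380, 0.23596
  X=1: 0.46439, 0.46439, 0.40105
Sum of the 6 terms: H(X,Y) = 2.3944 bits

Marginal of X (row sums):
  P(X=0) = 11/35 + 3/35 + 2/35 = 16/35
  P(X=1) = 1/5 + 1/5 + 1/7 = 19/35
H(X) = -[(16/35)·log₂(16/35) + (19/35)·log₂(19/35)]
  = 0.51624 + 0.47845 = 0.9947 bits

H(Y|X) = H(X,Y) - H(X) = 2.3944 - 0.9947 = 1.3997 bits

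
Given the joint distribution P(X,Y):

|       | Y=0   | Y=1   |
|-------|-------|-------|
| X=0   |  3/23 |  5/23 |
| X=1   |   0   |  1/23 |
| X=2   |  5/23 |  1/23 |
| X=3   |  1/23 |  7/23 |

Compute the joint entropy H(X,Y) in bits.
2.4529 bits

H(X,Y) = -Σ_{x,y} P(x,y) log₂ P(x,y). Per-cell terms -P(x,y)·log₂P(x,y):
  X=0: 0.3833, 0.4786
  X=1: 0.0000, 0.1967
  X=2: 0.4786, 0.1967
  X=3: 0.1967, 0.5223
  (cells with P = 0 contribute 0)
Sum of the 8 terms: H(X,Y) = 2.4529 bits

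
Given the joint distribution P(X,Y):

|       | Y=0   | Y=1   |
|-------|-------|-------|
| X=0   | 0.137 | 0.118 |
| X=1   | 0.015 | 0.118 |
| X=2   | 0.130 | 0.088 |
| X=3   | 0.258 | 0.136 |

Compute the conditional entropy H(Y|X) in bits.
0.9000 bits

H(Y|X) = H(X,Y) - H(X)

H(X,Y) = -Σ_{x,y} P(x,y) log₂ P(x,y). Per-cell terms -P(x,y)·log₂P(x,y):
  X=0: 0.39288, 0.36381
  X=1: 0.09088, 0.36381
  X=2: 0.38264, 0.30856
  X=3: 0.50428, 0.39145
Sum of the 8 terms: H(X,Y) = 2.7983 bits

Marginal of X (row sums):
  P(X=0) = 0.137 + 0.118 = 0.255
  P(X=1) = 0.015 + 0.118 = 0.133
  P(X=2) = 0.130 + 0.088 = 0.218
  P(X=3) = 0.258 + 0.136 = 0.394
H(X) = -[0.255·log₂(0.255) + 0.133·log₂(0.133) + 0.218·log₂(0.218) + 0.394·log₂(0.394)]
  = 0.50271 + 0.38710 + 0.47908 + 0.52943 = 1.8983 bits

H(Y|X) = H(X,Y) - H(X) = 2.7983 - 1.8983 = 0.9000 bits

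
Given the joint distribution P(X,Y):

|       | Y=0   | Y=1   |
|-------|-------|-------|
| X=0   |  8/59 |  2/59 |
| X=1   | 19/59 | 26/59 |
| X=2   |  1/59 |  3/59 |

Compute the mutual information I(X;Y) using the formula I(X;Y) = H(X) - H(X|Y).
0.0714 bits

I(X;Y) = H(X) - H(X|Y)

Marginal of X (row sums):
  P(X=0) = 8/59 + 2/59 = 10/59
  P(X=1) = 19/59 + 26/59 = 45/59
  P(X=2) = 1/59 + 3/59 = 4/59
H(X) = -[(10/59)·log₂(10/59) + (45/59)·log₂(45/59) + (4/59)·log₂(4/59)]
  = 0.4340 + 0.2981 + 0.2632 = 0.9953 bits

Marginal of Y (column sums):
  P(Y=0) = 8/59 + 19/59 + 1/59 = 28/59
  P(Y=1) = 2/59 + 26/59 + 3/59 = 31/59
H(X|Y) = Σ_y P(y)·H(X|Y=y):
  Y=0: P(Y=0) = 28/59, P(X|Y=0) = (2/7, 19/28, 1/28) → H(X|Y=0) = 1.0677
  Y=1: P(Y=1) = 31/59, P(X|Y=1) = (2/31, 26/31, 3/31) → H(X|Y=1) = 0.7940
H(X|Y) = (28/59)·1.0677 + (31/59)·0.7940 = 0.9239 bits

I(X;Y) = H(X) - H(X|Y) = 0.9953 - 0.9239 = 0.0714 bits

Cross-check via I(X;Y) = H(X) + H(Y) - H(X,Y): computing H(Y) from the column sums and H(X,Y) from the 6 cells in the same way gives H(Y) = 0.9981 bits and H(X,Y) = 1.9220 bits, so
I(X;Y) = 0.9953 + 0.9981 - 1.9220 = 0.0714 bits ✓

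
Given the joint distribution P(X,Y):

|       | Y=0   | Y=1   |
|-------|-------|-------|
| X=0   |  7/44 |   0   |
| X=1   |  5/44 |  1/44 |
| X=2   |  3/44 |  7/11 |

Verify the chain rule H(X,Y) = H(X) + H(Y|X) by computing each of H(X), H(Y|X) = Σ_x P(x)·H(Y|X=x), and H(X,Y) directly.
H(X) = 1.1699 bits, H(Y|X) = 0.4118 bits, H(X,Y) = 1.5817 bits

Marginal of X (row sums):
  P(X=0) = 7/44 + 0 = 7/44
  P(X=1) = 5/44 + 1/44 = 3/22
  P(X=2) = 3/44 + 7/11 = 31/44
H(X) = -[(7/44)·log₂(7/44) + (3/22)·log₂(3/22) + (31/44)·log₂(31/44)]
  = 0.4219 + 0.3920 + 0.3560 = 1.1699 bits

H(Y|X) = Σ_x P(x)·H(Y|X=x):
  X=0: P(X=0) = 7/44, P(Y|X=0) = (1, 0) → H(Y|X=0) = 0.0000
  X=1: P(X=1) = 3/22, P(Y|X=1) = (5/6, 1/6) → H(Y|X=1) = 0.6500
  X=2: P(X=2) = 31/44, P(Y|X=2) = (3/31, 28/31) → H(Y|X=2) = 0.4587
H(Y|X) = (7/44)·0.0000 + (3/22)·0.6500 + (31/44)·0.4587 = 0.4118 bits

H(X,Y) = -Σ_{x,y} P(x,y) log₂ P(x,y). Per-cell terms -P(x,y)·log₂P(x,y):
  X=0: 0.4219, 0.0000
  X=1: 0.3565, 0.1241
  X=2: 0.2642, 0.4150
  (cells with P = 0 contribute 0)
Sum of the 6 terms: H(X,Y) = 1.5817 bits

Chain rule check:
  H(X) + H(Y|X) = 1.1699 + 0.4118 = 1.5817 bits
  H(X,Y) = 1.5817 bits
✓ Chain rule verified.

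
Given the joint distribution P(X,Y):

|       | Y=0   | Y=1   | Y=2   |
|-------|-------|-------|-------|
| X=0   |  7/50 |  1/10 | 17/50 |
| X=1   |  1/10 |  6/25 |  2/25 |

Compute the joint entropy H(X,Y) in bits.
2.3763 bits

H(X,Y) = -Σ_{x,y} P(x,y) log₂ P(x,y). Per-cell terms -P(x,y)·log₂P(x,y):
  X=0: 0.3971, 0.3322, 0.5292
  X=1: 0.3322, 0.4941, 0.2915
Sum of the 6 terms: H(X,Y) = 2.3763 bits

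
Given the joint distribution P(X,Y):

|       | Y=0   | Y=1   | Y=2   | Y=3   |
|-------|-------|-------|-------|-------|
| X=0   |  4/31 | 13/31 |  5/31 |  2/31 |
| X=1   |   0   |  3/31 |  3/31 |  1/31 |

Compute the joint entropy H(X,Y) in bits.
2.3985 bits

H(X,Y) = -Σ_{x,y} P(x,y) log₂ P(x,y). Per-cell terms -P(x,y)·log₂P(x,y):
  X=0: 0.38119, 0.52577, 0.42456, 0.25511
  X=1: 0.00000, 0.32605, 0.32605, 0.15981
  (cells with P = 0 contribute 0)
Sum of the 8 terms: H(X,Y) = 2.3985 bits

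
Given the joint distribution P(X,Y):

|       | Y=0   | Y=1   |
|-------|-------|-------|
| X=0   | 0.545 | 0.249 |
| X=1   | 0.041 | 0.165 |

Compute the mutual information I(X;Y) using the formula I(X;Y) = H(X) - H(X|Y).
0.1178 bits

I(X;Y) = H(X) - H(X|Y)

Marginal of X (row sums):
  P(X=0) = 0.545 + 0.249 = 0.794
  P(X=1) = 0.041 + 0.165 = 0.206
H(X) = -[0.794·log₂(0.794) + 0.206·log₂(0.206)]
  = 0.264235 + 0.469532 = 0.73377 bits

Marginal of Y (column sums):
  P(Y=0) = 0.545 + 0.041 = 0.586
  P(Y=1) = 0.249 + 0.165 = 0.414
H(X|Y) = Σ_y P(y)·H(X|Y=y):
  Y=0: P(Y=0) = 0.586, P(X|Y=0) = (545/586, 41/586) → H(X|Y=0) = 0.365796
  Y=1: P(Y=1) = 0.414, P(X|Y=1) = (83/138, 55/138) → H(X|Y=1) = 0.970097
H(X|Y) = 0.586·0.365796 + 0.414·0.970097 = 0.61598 bits

I(X;Y) = H(X) - H(X|Y) = 0.73377 - 0.61598 = 0.1178 bits

Cross-check via I(X;Y) = H(X) + H(Y) - H(X,Y): computing H(Y) from the column sums and H(X,Y) from the 4 cells in the same way gives H(Y) = 0.97855 bits and H(X,Y) = 1.59453 bits, so
I(X;Y) = 0.73377 + 0.97855 - 1.59453 = 0.1178 bits ✓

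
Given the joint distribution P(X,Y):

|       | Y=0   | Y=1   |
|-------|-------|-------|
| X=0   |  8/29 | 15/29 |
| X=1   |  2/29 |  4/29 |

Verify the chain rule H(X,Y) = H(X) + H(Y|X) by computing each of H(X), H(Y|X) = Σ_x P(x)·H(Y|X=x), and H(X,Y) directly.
H(X) = 0.7355 bits, H(Y|X) = 0.9293 bits, H(X,Y) = 1.6648 bits

Marginal of X (row sums):
  P(X=0) = 8/29 + 15/29 = 23/29
  P(X=1) = 2/29 + 4/29 = 6/29
H(X) = -[(23/29)·log₂(23/29) + (6/29)·log₂(6/29)]
  = 0.26523 + 0.47028 = 0.7355 bits

H(Y|X) = Σ_x P(x)·H(Y|X=x):
  X=0: P(X=0) = 23/29, P(Y|X=0) = (8/23, 15/23) → H(Y|X=0) = 0.93211
  X=1: P(X=1) = 6/29, P(Y|X=1) = (1/3, 2/3) → H(Y|X=1) = 0.91830
H(Y|X) = (23/29)·0.93211 + (6/29)·0.91830 = 0.9293 bits

H(X,Y) = -Σ_{x,y} P(x,y) log₂ P(x,y). Per-cell terms -P(x,y)·log₂P(x,y):
  X=0: 0.51255, 0.49194
  X=1: 0.26607, 0.39420
Sum of the 4 terms: H(X,Y) = 1.6648 bits

Chain rule check:
  H(X) + H(Y|X) = 0.7355 + 0.9293 = 1.6648 bits
  H(X,Y) = 1.6648 bits
✓ Chain rule verified.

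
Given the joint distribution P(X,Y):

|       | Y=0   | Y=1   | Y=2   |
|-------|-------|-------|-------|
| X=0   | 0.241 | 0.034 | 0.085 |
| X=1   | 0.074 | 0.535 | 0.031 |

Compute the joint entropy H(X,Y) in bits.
1.8790 bits

H(X,Y) = -Σ_{x,y} P(x,y) log₂ P(x,y). Per-cell terms -P(x,y)·log₂P(x,y):
  X=0: 0.49475, 0.16586, 0.30229
  X=1: 0.27797, 0.48278, 0.15536
Sum of the 6 terms: H(X,Y) = 1.8790 bits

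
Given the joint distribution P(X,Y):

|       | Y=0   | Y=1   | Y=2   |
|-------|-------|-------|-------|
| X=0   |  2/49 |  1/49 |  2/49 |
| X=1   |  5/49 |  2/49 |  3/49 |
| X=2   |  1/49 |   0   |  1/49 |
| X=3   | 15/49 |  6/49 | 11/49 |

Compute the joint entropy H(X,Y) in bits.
2.8692 bits

H(X,Y) = -Σ_{x,y} P(x,y) log₂ P(x,y). Per-cell terms -P(x,y)·log₂P(x,y):
  X=0: 0.18836, 0.11459, 0.18836
  X=1: 0.33600, 0.18836, 0.24672
  X=2: 0.11459, 0.00000, 0.11459
  X=3: 0.52280, 0.37099, 0.48384
  (cells with P = 0 contribute 0)
Sum of the 12 terms: H(X,Y) = 2.8692 bits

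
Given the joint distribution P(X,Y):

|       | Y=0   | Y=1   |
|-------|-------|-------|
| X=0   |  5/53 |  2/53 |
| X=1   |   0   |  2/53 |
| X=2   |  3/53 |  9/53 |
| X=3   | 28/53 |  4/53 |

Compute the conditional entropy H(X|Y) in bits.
1.2095 bits

H(X|Y) = H(X,Y) - H(Y)

H(X,Y) = -Σ_{x,y} P(x,y) log₂ P(x,y). Per-cell terms -P(x,y)·log₂P(x,y):
  X=0: 0.3213, 0.1784
  X=1: 0.0000, 0.1784
  X=2: 0.2345, 0.4344
  X=3: 0.4863, 0.2814
  (cells with P = 0 contribute 0)
Sum of the 8 terms: H(X,Y) = 2.1147 bits

Marginal of Y (column sums):
  P(Y=0) = 5/53 + 0 + 3/53 + 28/53 = 36/53
  P(Y=1) = 2/53 + 2/53 + 9/53 + 4/53 = 17/53
H(Y) = -[(36/53)·log₂(36/53) + (17/53)·log₂(17/53)]
  = 0.3790 + 0.5262 = 0.9052 bits

H(X|Y) = H(X,Y) - H(Y) = 2.1147 - 0.9052 = 1.2095 bits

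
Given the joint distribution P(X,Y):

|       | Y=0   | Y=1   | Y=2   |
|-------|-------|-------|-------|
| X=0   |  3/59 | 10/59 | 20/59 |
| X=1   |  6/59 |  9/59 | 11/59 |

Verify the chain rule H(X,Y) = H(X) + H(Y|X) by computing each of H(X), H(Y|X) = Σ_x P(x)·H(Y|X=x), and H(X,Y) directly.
H(X) = 0.9898 bits, H(Y|X) = 1.3927 bits, H(X,Y) = 2.3825 bits

Marginal of X (row sums):
  P(X=0) = 3/59 + 10/59 + 20/59 = 33/59
  P(X=1) = 6/59 + 9/59 + 11/59 = 26/59
H(X) = -[(33/59)·log₂(33/59) + (26/59)·log₂(26/59)]
  = 0.468851 + 0.520971 = 0.9898 bits

H(Y|X) = Σ_x P(x)·H(Y|X=x):
  X=0: P(X=0) = 33/59, P(Y|X=0) = (1/11, 10/33, 20/33) → H(Y|X=0) = 1.274311
  X=1: P(X=1) = 26/59, P(Y|X=1) = (3/13, 9/26, 11/26) → H(Y|X=1) = 1.543022
H(Y|X) = (33/59)·1.274311 + (26/59)·1.543022 = 1.3927 bits

H(X,Y) = -Σ_{x,y} P(x,y) log₂ P(x,y). Per-cell terms -P(x,y)·log₂P(x,y):
  X=0: 0.218526, 0.434019, 0.529056
  X=1: 0.335357, 0.413804, 0.451785
Sum of the 6 terms: H(X,Y) = 2.3825 bits

Chain rule check:
  H(X) + H(Y|X) = 0.9898 + 1.3927 = 2.3825 bits
  H(X,Y) = 2.3825 bits
✓ Chain rule verified.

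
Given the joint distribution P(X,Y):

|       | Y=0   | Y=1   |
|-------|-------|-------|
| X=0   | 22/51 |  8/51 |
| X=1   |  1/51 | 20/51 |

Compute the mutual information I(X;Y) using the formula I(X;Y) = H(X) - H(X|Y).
0.3872 bits

I(X;Y) = H(X) - H(X|Y)

Marginal of X (row sums):
  P(X=0) = 22/51 + 8/51 = 10/17
  P(X=1) = 1/51 + 20/51 = 7/17
H(X) = -[(10/17)·log₂(10/17) + (7/17)·log₂(7/17)]
  = 0.4503 + 0.5271 = 0.9774 bits

Marginal of Y (column sums):
  P(Y=0) = 22/51 + 1/51 = 23/51
  P(Y=1) = 8/51 + 20/51 = 28/51
H(X|Y) = Σ_y P(y)·H(X|Y=y):
  Y=0: P(Y=0) = 23/51, P(X|Y=0) = (22/23, 1/23) → H(X|Y=0) = 0.2580
  Y=1: P(Y=1) = 28/51, P(X|Y=1) = (2/7, 5/7) → H(X|Y=1) = 0.8631
H(X|Y) = (23/51)·0.2580 + (28/51)·0.8631 = 0.5902 bits

I(X;Y) = H(X) - H(X|Y) = 0.9774 - 0.5902 = 0.3872 bits

Cross-check via I(X;Y) = H(X) + H(Y) - H(X,Y): computing H(Y) from the column sums and H(X,Y) from the 4 cells in the same way gives H(Y) = 0.9931 bits and H(X,Y) = 1.5833 bits, so
I(X;Y) = 0.9774 + 0.9931 - 1.5833 = 0.3872 bits ✓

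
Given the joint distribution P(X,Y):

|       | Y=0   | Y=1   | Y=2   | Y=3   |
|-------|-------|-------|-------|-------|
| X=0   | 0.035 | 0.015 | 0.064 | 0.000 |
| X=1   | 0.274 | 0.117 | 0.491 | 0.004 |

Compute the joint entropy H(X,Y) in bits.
1.9236 bits

H(X,Y) = -Σ_{x,y} P(x,y) log₂ P(x,y). Per-cell terms -P(x,y)·log₂P(x,y):
  X=0: 0.16928, 0.09088, 0.25381, 0.00000
  X=1: 0.51176, 0.36216, 0.50387, 0.03186
  (cells with P = 0 contribute 0)
Sum of the 8 terms: H(X,Y) = 1.9236 bits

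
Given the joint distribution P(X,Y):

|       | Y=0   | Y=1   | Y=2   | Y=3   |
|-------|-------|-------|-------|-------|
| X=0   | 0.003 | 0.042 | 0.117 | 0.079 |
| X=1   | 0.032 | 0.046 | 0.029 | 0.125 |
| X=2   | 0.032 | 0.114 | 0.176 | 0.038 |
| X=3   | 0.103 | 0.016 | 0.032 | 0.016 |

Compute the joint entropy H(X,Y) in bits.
3.5791 bits

H(X,Y) = -Σ_{x,y} P(x,y) log₂ P(x,y). Per-cell terms -P(x,y)·log₂P(x,y):
  X=0: 0.0251, 0.1921, 0.3622, 0.2893
  X=1: 0.1589, 0.2043, 0.1481, 0.3750
  X=2: 0.1589, 0.3571, 0.4411, 0.1793
  X=3: 0.3378, 0.0955, 0.1589, 0.0955
Sum of the 16 terms: H(X,Y) = 3.5791 bits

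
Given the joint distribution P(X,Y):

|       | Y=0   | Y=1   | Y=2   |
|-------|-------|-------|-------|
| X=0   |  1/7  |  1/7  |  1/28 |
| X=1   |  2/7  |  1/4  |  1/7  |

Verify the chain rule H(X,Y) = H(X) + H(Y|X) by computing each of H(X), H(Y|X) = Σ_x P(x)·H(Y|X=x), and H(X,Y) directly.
H(X) = 0.9059 bits, H(Y|X) = 1.4853 bits, H(X,Y) = 2.3912 bits

Marginal of X (row sums):
  P(X=0) = 1/7 + 1/7 + 1/28 = 9/28
  P(X=1) = 2/7 + 1/4 + 1/7 = 19/28
H(X) = -[(9/28)·log₂(9/28) + (19/28)·log₂(19/28)]
  = 0.52632 + 0.37961 = 0.9059 bits

H(Y|X) = Σ_x P(x)·H(Y|X=x):
  X=0: P(X=0) = 9/28, P(Y|X=0) = (4/9, 4/9, 1/9) → H(Y|X=0) = 1.39215
  X=1: P(X=1) = 19/28, P(Y|X=1) = (8/19, 7/19, 4/19) → H(Y|X=1) = 1.52943
H(Y|X) = (9/28)·1.39215 + (19/28)·1.52943 = 1.4853 bits

H(X,Y) = -Σ_{x,y} P(x,y) log₂ P(x,y). Per-cell terms -P(x,y)·log₂P(x,y):
  X=0: 0.40105, 0.40105, 0.17169
  X=1: 0.51639, 0.50000, 0.40105
Sum of the 6 terms: H(X,Y) = 2.3912 bits

Chain rule check:
  H(X) + H(Y|X) = 0.9059 + 1.4853 = 2.3912 bits
  H(X,Y) = 2.3912 bits
✓ Chain rule verified.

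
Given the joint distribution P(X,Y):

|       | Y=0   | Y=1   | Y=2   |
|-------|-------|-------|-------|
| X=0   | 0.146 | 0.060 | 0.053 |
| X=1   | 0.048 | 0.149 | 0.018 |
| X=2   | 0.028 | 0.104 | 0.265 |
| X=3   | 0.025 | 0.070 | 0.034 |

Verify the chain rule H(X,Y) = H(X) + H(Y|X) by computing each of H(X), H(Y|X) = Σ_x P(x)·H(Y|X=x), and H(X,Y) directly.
H(X) = 1.8918 bits, H(Y|X) = 1.2647 bits, H(X,Y) = 3.1565 bits

Marginal of X (row sums):
  P(X=0) = 0.146 + 0.060 + 0.053 = 0.259
  P(X=1) = 0.048 + 0.149 + 0.018 = 0.215
  P(X=2) = 0.028 + 0.104 + 0.265 = 0.397
  P(X=3) = 0.025 + 0.070 + 0.034 = 0.129
H(X) = -[0.259·log₂(0.259) + 0.215·log₂(0.215) + 0.397·log₂(0.397) + 0.129·log₂(0.129)]
  = 0.50478 + 0.47678 + 0.52912 + 0.38114 = 1.8918 bits

H(Y|X) = Σ_x P(x)·H(Y|X=x):
  X=0: P(X=0) = 0.259, P(Y|X=0) = (146/259, 60/259, 53/259) → H(Y|X=0) = 1.42334
  X=1: P(X=1) = 0.215, P(Y|X=1) = (48/215, 149/215, 18/215) → H(Y|X=1) = 1.14916
  X=2: P(X=2) = 0.397, P(Y|X=2) = (28/397, 104/397, 265/397) → H(Y|X=2) = 1.16533
  X=3: P(X=3) = 0.129, P(Y|X=3) = (25/129, 70/129, 34/129) → H(Y|X=3) = 1.44441
H(Y|X) = 0.259·1.42334 + 0.215·1.14916 + 0.397·1.16533 + 0.129·1.44441 = 1.2647 bits

H(X,Y) = -Σ_{x,y} P(x,y) log₂ P(x,y). Per-cell terms -P(x,y)·log₂P(x,y):
  X=0: 0.40529, 0.24353, 0.22461
  X=1: 0.21028, 0.40925, 0.10433
  X=2: 0.14444, 0.33960, 0.50772
  X=3: 0.13305, 0.26856, 0.16586
Sum of the 12 terms: H(X,Y) = 3.1565 bits

Chain rule check:
  H(X) + H(Y|X) = 1.8918 + 1.2647 = 3.1565 bits
  H(X,Y) = 3.1565 bits
✓ Chain rule verified.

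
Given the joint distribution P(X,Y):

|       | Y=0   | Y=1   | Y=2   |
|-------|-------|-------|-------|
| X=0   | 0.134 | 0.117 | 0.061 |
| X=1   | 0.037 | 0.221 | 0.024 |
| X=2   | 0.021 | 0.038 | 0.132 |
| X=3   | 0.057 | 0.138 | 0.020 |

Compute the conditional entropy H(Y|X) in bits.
1.2358 bits

H(Y|X) = H(X,Y) - H(X)

H(X,Y) = -Σ_{x,y} P(x,y) log₂ P(x,y). Per-cell terms -P(x,y)·log₂P(x,y):
  X=0: 0.38856, 0.36216, 0.24614
  X=1: 0.17598, 0.48131, 0.12914
  X=2: 0.11704, 0.17928, 0.38562
  X=3: 0.23557, 0.39430, 0.11288
Sum of the 12 terms: H(X,Y) = 3.2080 bits

Marginal of X (row sums):
  P(X=0) = 0.134 + 0.117 + 0.061 = 0.312
  P(X=1) = 0.037 + 0.221 + 0.024 = 0.282
  P(X=2) = 0.021 + 0.038 + 0.132 = 0.191
  P(X=3) = 0.057 + 0.138 + 0.020 = 0.215
H(X) = -[0.312·log₂(0.312) + 0.282·log₂(0.282) + 0.191·log₂(0.191) + 0.215·log₂(0.215)]
  = 0.52428 + 0.51500 + 0.45618 + 0.47678 = 1.9722 bits

H(Y|X) = H(X,Y) - H(X) = 3.2080 - 1.9722 = 1.2358 bits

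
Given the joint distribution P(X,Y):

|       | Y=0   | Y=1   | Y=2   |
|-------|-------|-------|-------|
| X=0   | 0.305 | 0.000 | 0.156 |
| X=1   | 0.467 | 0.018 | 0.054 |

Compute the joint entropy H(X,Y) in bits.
1.7854 bits

H(X,Y) = -Σ_{x,y} P(x,y) log₂ P(x,y). Per-cell terms -P(x,y)·log₂P(x,y):
  X=0: 0.52250, 0.00000, 0.41814
  X=1: 0.51300, 0.10433, 0.22739
  (cells with P = 0 contribute 0)
Sum of the 6 terms: H(X,Y) = 1.7854 bits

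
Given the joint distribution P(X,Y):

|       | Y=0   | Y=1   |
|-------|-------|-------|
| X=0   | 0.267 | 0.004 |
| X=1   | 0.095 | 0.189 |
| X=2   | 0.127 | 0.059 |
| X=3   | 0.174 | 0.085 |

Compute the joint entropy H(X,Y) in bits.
2.6777 bits

H(X,Y) = -Σ_{x,y} P(x,y) log₂ P(x,y). Per-cell terms -P(x,y)·log₂P(x,y):
  X=0: 0.50866, 0.03186
  X=1: 0.32261, 0.45427
  X=2: 0.37809, 0.24091
  X=3: 0.43897, 0.30229
Sum of the 8 terms: H(X,Y) = 2.6777 bits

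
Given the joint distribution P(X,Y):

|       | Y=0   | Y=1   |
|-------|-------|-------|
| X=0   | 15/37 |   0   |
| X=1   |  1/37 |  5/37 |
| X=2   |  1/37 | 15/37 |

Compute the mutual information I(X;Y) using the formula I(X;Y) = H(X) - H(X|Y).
0.7440 bits

I(X;Y) = H(X) - H(X|Y)

Marginal of X (row sums):
  P(X=0) = 15/37 + 0 = 15/37
  P(X=1) = 1/37 + 5/37 = 6/37
  P(X=2) = 1/37 + 15/37 = 16/37
H(X) = -[(15/37)·log₂(15/37) + (6/37)·log₂(6/37) + (16/37)·log₂(16/37)]
  = 0.52807 + 0.42559 + 0.52301 = 1.47667 bits

Marginal of Y (column sums):
  P(Y=0) = 15/37 + 1/37 + 1/37 = 17/37
  P(Y=1) = 0 + 5/37 + 15/37 = 20/37
H(X|Y) = Σ_y P(y)·H(X|Y=y):
  Y=0: P(Y=0) = 17/37, P(X|Y=0) = (15/17, 1/17, 1/17) → H(X|Y=0) = 0.64021
  Y=1: P(Y=1) = 20/37, P(X|Y=1) = (0, 1/4, 3/4) → H(X|Y=1) = 0.81128
H(X|Y) = (17/37)·0.64021 + (20/37)·0.81128 = 0.73268 bits

I(X;Y) = H(X) - H(X|Y) = 1.47667 - 0.73268 = 0.7440 bits

Cross-check via I(X;Y) = H(X) + H(Y) - H(X,Y): computing H(Y) from the column sums and H(X,Y) from the 6 cells in the same way gives H(Y) = 0.99525 bits and H(X,Y) = 1.72793 bits, so
I(X;Y) = 1.47667 + 0.99525 - 1.72793 = 0.7440 bits ✓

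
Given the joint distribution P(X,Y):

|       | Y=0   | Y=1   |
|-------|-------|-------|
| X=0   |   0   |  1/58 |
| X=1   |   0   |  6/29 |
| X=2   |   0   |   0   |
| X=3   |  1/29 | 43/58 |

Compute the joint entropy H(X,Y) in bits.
1.0589 bits

H(X,Y) = -Σ_{x,y} P(x,y) log₂ P(x,y). Per-cell terms -P(x,y)·log₂P(x,y):
  X=0: 0.0000, 0.1010
  X=1: 0.0000, 0.4703
  X=2: 0.0000, 0.0000
  X=3: 0.1675, 0.3201
  (cells with P = 0 contribute 0)
Sum of the 8 terms: H(X,Y) = 1.0589 bits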